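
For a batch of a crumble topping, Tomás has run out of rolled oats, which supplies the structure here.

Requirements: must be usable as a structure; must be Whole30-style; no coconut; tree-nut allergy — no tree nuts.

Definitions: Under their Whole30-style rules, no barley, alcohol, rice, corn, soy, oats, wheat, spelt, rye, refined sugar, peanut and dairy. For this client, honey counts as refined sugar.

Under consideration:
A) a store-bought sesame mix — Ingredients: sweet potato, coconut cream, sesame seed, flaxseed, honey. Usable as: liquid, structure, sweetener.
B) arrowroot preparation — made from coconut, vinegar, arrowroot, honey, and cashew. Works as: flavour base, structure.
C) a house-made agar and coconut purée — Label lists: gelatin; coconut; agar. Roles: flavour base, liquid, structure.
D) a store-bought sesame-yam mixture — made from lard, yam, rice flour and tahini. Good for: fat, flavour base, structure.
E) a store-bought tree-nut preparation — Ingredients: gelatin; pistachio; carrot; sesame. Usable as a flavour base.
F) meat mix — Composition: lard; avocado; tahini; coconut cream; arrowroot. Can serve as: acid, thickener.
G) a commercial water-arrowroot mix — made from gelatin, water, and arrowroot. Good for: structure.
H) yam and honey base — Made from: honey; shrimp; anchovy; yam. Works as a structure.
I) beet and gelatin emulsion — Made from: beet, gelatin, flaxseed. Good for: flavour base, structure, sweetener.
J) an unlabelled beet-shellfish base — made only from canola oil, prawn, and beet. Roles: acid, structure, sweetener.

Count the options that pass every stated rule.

3

A: has honey, so not Whole30-style; has coconut cream, so not coconut-free — out
B: has honey, so not Whole30-style; has cashew, so not tree-nut-free (and 1 more) — out
C: has coconut, so not coconut-free — reject
D: has rice flour, so not Whole30-style — no
E: not usable as a structure; has pistachio, so not tree-nut-free — no
F: not usable as a structure; has coconut cream, so not coconut-free — no
G: works as a structure, no tree nuts, no coconut — valid
H: has honey, so not Whole30-style — out
I: no coconut, Whole30-style — valid
J: nothing on the exclusion list — keep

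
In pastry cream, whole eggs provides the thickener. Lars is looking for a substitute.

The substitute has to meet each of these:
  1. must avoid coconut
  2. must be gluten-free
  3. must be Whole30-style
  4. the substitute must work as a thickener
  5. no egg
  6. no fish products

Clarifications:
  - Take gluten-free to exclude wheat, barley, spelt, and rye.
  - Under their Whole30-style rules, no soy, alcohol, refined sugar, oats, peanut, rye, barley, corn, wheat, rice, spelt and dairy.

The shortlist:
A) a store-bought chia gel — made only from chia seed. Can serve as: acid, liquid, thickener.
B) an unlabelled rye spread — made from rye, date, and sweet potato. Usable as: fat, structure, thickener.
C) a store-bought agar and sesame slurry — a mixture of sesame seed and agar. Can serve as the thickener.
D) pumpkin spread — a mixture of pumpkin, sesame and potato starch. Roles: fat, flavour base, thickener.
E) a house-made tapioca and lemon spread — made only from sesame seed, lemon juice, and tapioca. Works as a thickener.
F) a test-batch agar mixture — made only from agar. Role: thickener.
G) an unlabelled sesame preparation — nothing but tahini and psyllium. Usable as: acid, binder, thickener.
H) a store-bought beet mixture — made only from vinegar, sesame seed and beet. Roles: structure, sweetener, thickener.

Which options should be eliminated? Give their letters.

B

A: works as a thickener, no egg, no coconut — keep
B: has rye, so not gluten-free; has rye, so not Whole30-style — reject
C: all constraints satisfied — valid
D: only sesame, potato starch and pumpkin; none excluded — OK
E: every rule checks out — valid
F: Whole30-style, no fish — OK
G: nothing on the exclusion list — OK
H: works as a thickener, Whole30-style, gluten-free — OK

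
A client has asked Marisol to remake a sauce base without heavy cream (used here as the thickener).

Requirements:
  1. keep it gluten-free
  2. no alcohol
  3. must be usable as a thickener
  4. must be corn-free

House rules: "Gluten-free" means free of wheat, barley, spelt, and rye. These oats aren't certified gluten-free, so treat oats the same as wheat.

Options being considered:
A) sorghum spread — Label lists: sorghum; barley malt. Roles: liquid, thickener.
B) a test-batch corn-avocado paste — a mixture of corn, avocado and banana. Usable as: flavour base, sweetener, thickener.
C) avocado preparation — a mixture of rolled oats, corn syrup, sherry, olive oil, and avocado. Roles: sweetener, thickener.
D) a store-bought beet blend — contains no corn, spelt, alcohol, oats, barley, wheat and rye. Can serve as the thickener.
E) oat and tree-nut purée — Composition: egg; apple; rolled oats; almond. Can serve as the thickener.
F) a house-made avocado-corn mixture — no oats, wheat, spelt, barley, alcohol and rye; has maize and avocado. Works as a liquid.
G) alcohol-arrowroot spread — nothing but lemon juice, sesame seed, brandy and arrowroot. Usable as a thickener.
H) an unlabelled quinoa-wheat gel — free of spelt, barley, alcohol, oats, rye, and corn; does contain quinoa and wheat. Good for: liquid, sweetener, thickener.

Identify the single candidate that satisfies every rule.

A: has barley malt, so not gluten-free — no
B: has corn, so not corn-free — out
C: has rolled oats, so not gluten-free; has corn syrup, so not corn-free (and 1 more) — no
D: every rule checks out — keep
E: has rolled oats, so not gluten-free — out
F: not usable as a thickener; has maize, so not corn-free — no
G: has brandy, so not alcohol-free — no
H: has wheat, so not gluten-free — out

D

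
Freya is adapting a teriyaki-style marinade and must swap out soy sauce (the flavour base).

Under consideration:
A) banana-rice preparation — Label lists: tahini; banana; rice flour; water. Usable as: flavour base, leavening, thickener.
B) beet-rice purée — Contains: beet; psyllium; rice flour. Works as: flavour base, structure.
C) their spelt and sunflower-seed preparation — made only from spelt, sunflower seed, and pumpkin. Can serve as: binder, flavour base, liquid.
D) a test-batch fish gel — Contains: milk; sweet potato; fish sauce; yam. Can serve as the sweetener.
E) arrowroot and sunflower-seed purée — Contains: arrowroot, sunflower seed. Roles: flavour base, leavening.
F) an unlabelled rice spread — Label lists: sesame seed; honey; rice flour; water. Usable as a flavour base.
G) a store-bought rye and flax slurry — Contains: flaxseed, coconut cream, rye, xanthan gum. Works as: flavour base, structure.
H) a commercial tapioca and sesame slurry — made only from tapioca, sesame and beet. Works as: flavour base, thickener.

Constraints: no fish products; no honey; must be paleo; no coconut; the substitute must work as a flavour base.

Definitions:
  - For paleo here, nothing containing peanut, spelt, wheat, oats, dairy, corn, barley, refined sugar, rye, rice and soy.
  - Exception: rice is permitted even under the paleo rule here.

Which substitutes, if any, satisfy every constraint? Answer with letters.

A: rice is permitted under the paleo carve-out; nothing else excluded — OK
B: rice is permitted under the paleo carve-out; nothing else excluded — OK
C: has spelt, so not paleo — reject
D: not usable as a flavour base; has milk, so not paleo (and 1 more) — no
E: only sunflower seed and arrowroot; none excluded — OK
F: has honey, so not honey-free — no
G: has rye, so not paleo; has coconut cream, so not coconut-free — reject
H: works as a flavour base, no honey, paleo — keep

A, B, E, H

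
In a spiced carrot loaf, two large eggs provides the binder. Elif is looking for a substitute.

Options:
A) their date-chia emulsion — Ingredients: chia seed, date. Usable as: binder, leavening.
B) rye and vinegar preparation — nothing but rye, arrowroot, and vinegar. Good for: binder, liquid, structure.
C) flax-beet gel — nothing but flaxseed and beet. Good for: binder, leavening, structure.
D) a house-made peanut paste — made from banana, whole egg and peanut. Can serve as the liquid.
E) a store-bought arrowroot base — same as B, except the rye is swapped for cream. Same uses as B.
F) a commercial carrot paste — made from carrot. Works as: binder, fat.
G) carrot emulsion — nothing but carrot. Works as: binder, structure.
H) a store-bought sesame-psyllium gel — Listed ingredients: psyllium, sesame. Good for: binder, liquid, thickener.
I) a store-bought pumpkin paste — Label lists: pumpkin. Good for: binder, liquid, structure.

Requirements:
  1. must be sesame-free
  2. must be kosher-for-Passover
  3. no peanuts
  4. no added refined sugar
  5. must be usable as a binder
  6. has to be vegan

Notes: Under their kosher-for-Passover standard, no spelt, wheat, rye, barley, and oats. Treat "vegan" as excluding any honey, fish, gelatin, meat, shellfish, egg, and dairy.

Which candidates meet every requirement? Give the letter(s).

A, C, F, G, I

A: works as a binder, kosher-for-Passover, no refined sugar — OK
B: has rye, so not kosher-for-Passover — reject
C: only beet and flaxseed; none excluded — valid
D: not usable as a binder; has whole egg, so not vegan (and 1 more) — no
E: has cream, so not vegan — out
F: works as a binder, vegan, kosher-for-Passover — valid
G: only carrot; none excluded — valid
H: has sesame, so not sesame-free — out
I: every rule checks out — keep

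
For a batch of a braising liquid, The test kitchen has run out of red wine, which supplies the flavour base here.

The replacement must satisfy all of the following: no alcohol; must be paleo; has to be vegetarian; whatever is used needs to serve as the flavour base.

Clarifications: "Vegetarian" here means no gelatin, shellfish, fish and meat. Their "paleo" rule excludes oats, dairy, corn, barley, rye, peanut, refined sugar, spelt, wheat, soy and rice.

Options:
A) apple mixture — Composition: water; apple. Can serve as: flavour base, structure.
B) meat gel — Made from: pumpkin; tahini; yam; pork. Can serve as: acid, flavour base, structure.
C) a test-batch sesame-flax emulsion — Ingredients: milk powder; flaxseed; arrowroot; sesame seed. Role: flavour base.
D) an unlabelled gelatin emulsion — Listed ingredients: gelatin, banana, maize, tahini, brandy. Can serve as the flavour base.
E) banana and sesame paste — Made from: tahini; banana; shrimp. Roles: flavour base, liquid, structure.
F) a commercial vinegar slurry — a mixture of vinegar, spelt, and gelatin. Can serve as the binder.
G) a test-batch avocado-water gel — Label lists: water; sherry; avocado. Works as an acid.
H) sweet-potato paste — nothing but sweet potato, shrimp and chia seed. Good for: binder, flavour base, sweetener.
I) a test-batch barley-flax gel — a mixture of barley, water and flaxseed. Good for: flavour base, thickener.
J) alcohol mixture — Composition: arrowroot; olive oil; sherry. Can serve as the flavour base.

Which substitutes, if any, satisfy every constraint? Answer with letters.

A: no alcohol, vegetarian — valid
B: has pork, so not vegetarian — reject
C: has milk powder, so not paleo — no
D: has gelatin, so not vegetarian; has maize, so not paleo (and 1 more) — out
E: has shrimp, so not vegetarian — no
F: not usable as a flavour base; has gelatin, so not vegetarian (and 1 more) — no
G: not usable as a flavour base; has sherry, so not alcohol-free — reject
H: has shrimp, so not vegetarian — reject
I: has barley, so not paleo — no
J: has sherry, so not alcohol-free — no

A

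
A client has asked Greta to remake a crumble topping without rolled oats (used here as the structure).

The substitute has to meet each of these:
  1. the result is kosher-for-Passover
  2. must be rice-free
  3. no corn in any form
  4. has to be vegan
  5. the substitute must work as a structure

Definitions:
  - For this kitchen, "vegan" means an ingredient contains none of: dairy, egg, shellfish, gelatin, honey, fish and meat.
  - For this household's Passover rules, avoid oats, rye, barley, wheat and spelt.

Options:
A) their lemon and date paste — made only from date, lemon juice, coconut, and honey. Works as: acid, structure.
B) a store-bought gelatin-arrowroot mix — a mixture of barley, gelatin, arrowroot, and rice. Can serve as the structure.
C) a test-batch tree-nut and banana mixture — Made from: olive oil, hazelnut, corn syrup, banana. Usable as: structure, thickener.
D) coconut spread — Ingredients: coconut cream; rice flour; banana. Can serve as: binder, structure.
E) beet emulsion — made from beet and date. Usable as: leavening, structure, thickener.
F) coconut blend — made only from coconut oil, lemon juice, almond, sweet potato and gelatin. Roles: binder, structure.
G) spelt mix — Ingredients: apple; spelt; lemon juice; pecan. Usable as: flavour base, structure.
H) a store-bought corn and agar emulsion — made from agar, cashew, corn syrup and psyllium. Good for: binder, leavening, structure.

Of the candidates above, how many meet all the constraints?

A: has honey, so not vegan — reject
B: has gelatin, so not vegan; has barley, so not kosher-for-Passover (and 1 more) — no
C: has corn syrup, so not corn-free — out
D: has rice flour, so not rice-free — no
E: only beet and date; none excluded — OK
F: has gelatin, so not vegan — reject
G: has spelt, so not kosher-for-Passover — no
H: has corn syrup, so not corn-free — reject

1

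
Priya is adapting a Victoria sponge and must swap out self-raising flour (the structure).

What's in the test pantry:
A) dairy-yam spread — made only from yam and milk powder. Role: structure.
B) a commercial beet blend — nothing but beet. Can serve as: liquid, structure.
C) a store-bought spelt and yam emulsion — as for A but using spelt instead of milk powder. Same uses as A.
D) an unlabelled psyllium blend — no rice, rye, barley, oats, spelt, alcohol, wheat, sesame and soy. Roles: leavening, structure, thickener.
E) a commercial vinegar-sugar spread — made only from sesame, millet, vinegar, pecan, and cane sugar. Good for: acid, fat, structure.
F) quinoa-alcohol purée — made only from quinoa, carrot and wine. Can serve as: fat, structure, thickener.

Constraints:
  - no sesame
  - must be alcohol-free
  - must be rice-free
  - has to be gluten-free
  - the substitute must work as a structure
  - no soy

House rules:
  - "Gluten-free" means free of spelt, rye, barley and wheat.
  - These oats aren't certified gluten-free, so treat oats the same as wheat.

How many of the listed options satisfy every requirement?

3

A: works as a structure, no rice, no alcohol — keep
B: works as a structure, no soy, no rice — valid
C: has spelt, so not gluten-free — out
D: every rule checks out — keep
E: has sesame, so not sesame-free — reject
F: has wine, so not alcohol-free — no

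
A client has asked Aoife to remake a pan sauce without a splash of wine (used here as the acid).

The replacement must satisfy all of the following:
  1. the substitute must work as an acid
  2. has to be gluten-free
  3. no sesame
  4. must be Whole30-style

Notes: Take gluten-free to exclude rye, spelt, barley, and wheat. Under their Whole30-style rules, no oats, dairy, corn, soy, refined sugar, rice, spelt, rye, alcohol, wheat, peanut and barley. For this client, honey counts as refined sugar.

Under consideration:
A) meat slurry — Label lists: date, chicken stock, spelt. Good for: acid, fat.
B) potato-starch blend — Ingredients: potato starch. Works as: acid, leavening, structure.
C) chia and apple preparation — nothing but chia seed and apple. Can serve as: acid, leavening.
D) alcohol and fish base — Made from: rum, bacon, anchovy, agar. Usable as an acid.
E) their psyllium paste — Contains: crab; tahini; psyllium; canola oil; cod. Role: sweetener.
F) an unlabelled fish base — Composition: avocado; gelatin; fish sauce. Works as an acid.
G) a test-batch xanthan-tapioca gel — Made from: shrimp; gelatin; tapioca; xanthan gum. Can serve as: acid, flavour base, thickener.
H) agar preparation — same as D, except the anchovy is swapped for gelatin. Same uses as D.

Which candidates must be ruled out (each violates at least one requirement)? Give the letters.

A: has spelt, so not gluten-free; has spelt, so not Whole30-style — out
B: works as an acid, Whole30-style, gluten-free — keep
C: works as an acid, no sesame, gluten-free — keep
D: has rum, so not Whole30-style — no
E: not usable as an acid; has tahini, so not sesame-free — out
F: nothing on the exclusion list — OK
G: gelatin and shrimp etc. — none of it excluded — keep
H: has rum, so not Whole30-style — no

A, D, E, H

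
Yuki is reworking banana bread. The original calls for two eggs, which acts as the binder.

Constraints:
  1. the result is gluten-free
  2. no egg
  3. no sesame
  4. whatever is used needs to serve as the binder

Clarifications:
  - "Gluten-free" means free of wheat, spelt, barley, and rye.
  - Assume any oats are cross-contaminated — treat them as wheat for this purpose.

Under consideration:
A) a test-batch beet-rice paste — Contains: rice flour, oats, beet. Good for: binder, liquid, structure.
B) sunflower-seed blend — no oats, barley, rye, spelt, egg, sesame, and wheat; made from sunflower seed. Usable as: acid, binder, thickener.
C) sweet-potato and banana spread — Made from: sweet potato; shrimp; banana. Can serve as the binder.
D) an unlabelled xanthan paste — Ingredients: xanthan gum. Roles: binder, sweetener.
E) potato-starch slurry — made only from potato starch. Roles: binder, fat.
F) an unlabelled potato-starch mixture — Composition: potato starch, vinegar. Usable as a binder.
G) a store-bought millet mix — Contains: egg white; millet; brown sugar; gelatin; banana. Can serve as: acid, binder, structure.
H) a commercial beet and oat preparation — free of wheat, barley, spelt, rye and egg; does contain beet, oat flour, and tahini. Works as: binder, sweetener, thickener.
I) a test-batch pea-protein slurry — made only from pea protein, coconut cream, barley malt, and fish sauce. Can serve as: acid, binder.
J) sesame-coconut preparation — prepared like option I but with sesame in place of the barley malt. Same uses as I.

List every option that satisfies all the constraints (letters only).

B, C, D, E, F

A: has oats, so not gluten-free — no
B: gluten-free, no sesame — valid
C: only shrimp, banana, and sweet potato; none excluded — keep
D: every rule checks out — keep
E: only potato starch; none excluded — OK
F: every rule checks out — OK
G: has egg white, so not egg-free — out
H: has oat flour, so not gluten-free; has tahini, so not sesame-free — out
I: has barley malt, so not gluten-free — out
J: has sesame, so not sesame-free — reject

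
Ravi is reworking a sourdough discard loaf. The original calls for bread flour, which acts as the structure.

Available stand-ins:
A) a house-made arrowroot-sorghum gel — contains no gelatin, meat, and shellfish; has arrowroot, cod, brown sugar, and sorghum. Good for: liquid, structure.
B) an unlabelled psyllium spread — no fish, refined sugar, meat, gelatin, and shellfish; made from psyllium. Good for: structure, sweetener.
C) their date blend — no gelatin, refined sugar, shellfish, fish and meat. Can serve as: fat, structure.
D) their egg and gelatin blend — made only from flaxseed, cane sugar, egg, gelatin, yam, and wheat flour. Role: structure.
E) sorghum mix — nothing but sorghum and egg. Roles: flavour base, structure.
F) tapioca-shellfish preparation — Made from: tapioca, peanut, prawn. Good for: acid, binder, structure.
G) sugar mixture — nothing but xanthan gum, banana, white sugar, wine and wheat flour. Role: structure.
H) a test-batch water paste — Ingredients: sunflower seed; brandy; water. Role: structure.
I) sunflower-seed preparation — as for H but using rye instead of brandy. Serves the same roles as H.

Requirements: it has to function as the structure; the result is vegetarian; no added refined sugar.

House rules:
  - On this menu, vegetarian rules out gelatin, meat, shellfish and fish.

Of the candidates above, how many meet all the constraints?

5

A: has cod, so not vegetarian; has brown sugar, so not no-added-sugar — reject
B: works as a structure, no refined sugar, vegetarian — valid
C: works as a structure, vegetarian, no refined sugar — keep
D: has gelatin, so not vegetarian; has cane sugar, so not no-added-sugar — out
E: all constraints satisfied — valid
F: has prawn, so not vegetarian — out
G: has white sugar, so not no-added-sugar — reject
H: only brandy, water, and sunflower seed; none excluded — keep
I: only rye, water and sunflower seed; none excluded — keep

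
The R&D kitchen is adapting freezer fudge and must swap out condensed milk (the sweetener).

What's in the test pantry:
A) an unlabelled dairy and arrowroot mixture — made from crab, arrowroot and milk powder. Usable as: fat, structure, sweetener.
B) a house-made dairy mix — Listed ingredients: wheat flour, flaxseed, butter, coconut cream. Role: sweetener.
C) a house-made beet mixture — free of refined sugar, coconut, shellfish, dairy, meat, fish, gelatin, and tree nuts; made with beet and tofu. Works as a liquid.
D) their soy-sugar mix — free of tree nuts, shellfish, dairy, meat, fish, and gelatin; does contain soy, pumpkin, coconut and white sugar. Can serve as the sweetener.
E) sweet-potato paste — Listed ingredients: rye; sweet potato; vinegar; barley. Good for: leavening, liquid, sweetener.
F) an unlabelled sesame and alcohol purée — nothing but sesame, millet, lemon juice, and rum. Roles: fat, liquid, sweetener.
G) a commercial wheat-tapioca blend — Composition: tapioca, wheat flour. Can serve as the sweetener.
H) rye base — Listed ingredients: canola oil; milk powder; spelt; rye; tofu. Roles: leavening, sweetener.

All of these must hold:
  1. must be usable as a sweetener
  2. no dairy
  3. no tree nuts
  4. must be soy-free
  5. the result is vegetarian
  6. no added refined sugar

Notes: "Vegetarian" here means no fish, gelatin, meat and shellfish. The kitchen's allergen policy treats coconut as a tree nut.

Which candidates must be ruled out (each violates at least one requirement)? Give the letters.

A: has crab, so not vegetarian; has milk powder, so not dairy-free — no
B: has coconut cream, so not tree-nut-free; has butter, so not dairy-free — no
C: not usable as a sweetener; has tofu, so not soy-free — reject
D: has coconut, so not tree-nut-free; has soy, so not soy-free (and 1 more) — reject
E: works as a sweetener, no refined sugar, no soy — keep
F: rum and sesame etc. — none of it excluded — keep
G: tree-nut-free, no dairy — OK
H: has tofu, so not soy-free; has milk powder, so not dairy-free — no

A, B, C, D, H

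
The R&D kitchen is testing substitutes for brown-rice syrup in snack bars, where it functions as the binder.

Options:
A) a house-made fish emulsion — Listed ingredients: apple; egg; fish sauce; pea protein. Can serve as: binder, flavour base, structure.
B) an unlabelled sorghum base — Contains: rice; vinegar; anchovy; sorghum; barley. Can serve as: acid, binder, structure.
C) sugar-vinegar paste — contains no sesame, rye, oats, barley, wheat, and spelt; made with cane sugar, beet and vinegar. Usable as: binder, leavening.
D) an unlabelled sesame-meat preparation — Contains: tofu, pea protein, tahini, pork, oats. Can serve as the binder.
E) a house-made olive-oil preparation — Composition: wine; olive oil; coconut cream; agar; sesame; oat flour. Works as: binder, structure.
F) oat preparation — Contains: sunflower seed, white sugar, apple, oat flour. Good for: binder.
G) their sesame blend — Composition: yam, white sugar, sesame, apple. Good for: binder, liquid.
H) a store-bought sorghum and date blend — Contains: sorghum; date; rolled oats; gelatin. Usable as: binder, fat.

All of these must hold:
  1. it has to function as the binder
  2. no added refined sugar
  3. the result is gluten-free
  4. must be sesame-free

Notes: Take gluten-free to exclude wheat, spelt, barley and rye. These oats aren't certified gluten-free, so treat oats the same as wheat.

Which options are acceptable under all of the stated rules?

A: egg and fish sauce etc. — none of it excluded — OK
B: has barley, so not gluten-free — no
C: has cane sugar, so not no-added-sugar — out
D: has oats, so not gluten-free; has tahini, so not sesame-free — out
E: has oat flour, so not gluten-free; has sesame, so not sesame-free — reject
F: has oat flour, so not gluten-free; has white sugar, so not no-added-sugar — out
G: has white sugar, so not no-added-sugar; has sesame, so not sesame-free — out
H: has rolled oats, so not gluten-free — no

A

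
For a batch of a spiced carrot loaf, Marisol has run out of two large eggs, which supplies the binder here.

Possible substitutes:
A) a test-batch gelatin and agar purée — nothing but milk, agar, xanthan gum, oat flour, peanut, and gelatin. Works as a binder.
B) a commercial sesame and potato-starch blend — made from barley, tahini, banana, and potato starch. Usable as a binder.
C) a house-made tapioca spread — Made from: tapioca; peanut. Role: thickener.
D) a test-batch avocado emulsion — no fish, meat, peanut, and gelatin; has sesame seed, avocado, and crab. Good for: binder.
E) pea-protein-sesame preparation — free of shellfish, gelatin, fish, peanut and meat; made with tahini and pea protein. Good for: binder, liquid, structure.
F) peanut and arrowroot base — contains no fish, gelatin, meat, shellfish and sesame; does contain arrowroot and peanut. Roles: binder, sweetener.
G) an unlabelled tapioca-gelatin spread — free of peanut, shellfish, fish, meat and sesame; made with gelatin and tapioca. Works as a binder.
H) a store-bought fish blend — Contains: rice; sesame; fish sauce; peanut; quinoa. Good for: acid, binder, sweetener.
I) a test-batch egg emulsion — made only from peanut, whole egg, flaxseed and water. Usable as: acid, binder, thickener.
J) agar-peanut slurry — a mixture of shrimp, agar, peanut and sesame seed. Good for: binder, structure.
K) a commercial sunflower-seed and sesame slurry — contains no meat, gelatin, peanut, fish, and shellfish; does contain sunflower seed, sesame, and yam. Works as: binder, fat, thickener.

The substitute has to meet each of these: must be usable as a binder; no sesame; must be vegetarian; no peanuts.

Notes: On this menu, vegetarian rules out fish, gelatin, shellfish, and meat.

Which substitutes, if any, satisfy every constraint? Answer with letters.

none

A: has gelatin, so not vegetarian; has peanut, so not peanut-free — reject
B: has tahini, so not sesame-free — no
C: not usable as a binder; has peanut, so not peanut-free — no
D: has crab, so not vegetarian; has sesame seed, so not sesame-free — reject
E: has tahini, so not sesame-free — no
F: has peanut, so not peanut-free — no
G: has gelatin, so not vegetarian — no
H: has fish sauce, so not vegetarian; has sesame, so not sesame-free (and 1 more) — reject
I: has peanut, so not peanut-free — out
J: has shrimp, so not vegetarian; has sesame seed, so not sesame-free (and 1 more) — no
K: has sesame, so not sesame-free — out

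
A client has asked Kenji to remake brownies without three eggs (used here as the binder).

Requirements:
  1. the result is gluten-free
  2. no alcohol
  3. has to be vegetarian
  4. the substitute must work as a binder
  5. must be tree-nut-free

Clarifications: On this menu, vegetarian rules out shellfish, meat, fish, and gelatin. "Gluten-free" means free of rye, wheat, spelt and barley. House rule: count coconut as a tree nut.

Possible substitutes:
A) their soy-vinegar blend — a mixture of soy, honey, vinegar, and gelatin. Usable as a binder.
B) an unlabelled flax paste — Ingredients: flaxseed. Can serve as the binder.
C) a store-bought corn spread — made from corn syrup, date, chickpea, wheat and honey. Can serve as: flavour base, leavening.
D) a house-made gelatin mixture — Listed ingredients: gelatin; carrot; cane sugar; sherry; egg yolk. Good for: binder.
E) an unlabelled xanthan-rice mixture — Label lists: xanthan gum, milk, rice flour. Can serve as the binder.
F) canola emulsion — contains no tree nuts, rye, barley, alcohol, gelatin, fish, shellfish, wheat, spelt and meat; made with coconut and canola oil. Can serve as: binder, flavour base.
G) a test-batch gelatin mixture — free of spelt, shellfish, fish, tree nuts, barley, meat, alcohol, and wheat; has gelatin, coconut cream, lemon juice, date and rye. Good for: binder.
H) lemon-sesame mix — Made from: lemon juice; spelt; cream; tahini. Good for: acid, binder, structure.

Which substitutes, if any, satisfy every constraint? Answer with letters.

B, E

A: has gelatin, so not vegetarian — no
B: only flaxseed; none excluded — keep
C: not usable as a binder; has wheat, so not gluten-free — reject
D: has gelatin, so not vegetarian; has sherry, so not alcohol-free — no
E: gluten-free, no alcohol — OK
F: has coconut, so not tree-nut-free — no
G: has gelatin, so not vegetarian; has rye, so not gluten-free (and 1 more) — out
H: has spelt, so not gluten-free — reject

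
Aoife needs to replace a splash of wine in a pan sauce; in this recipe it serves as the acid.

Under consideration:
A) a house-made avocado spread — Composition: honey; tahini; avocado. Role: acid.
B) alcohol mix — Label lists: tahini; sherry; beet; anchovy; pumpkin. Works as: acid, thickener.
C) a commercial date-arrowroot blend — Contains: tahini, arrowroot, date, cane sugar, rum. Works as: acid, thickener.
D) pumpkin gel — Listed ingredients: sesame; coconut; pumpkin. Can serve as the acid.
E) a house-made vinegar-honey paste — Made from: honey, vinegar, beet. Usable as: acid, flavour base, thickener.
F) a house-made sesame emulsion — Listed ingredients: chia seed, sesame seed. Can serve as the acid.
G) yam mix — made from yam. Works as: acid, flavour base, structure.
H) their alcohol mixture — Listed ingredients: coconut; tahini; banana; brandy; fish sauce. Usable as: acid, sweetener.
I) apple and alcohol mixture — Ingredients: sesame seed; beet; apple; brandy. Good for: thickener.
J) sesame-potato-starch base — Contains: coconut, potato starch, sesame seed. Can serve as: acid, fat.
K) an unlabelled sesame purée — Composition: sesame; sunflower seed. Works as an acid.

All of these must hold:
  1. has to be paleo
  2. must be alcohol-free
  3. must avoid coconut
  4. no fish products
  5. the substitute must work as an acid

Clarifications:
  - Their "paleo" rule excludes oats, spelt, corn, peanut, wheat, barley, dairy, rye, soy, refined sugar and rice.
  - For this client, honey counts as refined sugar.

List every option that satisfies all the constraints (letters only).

F, G, K

A: has honey, so not paleo — out
B: has anchovy, so not fish-free; has sherry, so not alcohol-free — out
C: has cane sugar, so not paleo; has rum, so not alcohol-free — reject
D: has coconut, so not coconut-free — out
E: has honey, so not paleo — out
F: only sesame seed and chia seed; none excluded — keep
G: only yam; none excluded — keep
H: has fish sauce, so not fish-free; has brandy, so not alcohol-free (and 1 more) — reject
I: not usable as an acid; has brandy, so not alcohol-free — reject
J: has coconut, so not coconut-free — no
K: only sesame and sunflower seed; none excluded — valid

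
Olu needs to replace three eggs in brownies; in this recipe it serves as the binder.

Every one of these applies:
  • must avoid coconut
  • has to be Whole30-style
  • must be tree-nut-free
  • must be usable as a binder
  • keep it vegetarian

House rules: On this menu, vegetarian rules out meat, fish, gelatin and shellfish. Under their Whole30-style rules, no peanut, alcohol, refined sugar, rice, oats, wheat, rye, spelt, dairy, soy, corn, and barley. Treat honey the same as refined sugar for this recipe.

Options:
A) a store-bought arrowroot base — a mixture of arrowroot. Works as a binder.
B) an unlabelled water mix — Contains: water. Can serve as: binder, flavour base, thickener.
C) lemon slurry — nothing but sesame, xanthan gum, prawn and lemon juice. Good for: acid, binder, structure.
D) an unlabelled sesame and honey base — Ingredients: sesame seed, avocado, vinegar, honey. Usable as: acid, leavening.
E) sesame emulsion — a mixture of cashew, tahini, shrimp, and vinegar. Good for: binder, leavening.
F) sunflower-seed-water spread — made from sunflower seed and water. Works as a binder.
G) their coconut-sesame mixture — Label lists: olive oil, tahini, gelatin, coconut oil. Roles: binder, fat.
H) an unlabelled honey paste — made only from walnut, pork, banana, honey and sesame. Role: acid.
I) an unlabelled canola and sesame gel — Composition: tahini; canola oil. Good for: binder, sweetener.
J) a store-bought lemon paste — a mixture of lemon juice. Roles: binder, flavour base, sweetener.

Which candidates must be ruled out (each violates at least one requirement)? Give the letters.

A: every rule checks out — OK
B: every rule checks out — OK
C: has prawn, so not vegetarian — reject
D: not usable as a binder; has honey, so not Whole30-style — reject
E: has shrimp, so not vegetarian; has cashew, so not tree-nut-free — reject
F: every rule checks out — valid
G: has gelatin, so not vegetarian; has coconut oil, so not coconut-free — no
H: not usable as a binder; has pork, so not vegetarian (and 2 more) — no
I: works as a binder, no tree nuts, no coconut — valid
J: all constraints satisfied — OK

C, D, E, G, H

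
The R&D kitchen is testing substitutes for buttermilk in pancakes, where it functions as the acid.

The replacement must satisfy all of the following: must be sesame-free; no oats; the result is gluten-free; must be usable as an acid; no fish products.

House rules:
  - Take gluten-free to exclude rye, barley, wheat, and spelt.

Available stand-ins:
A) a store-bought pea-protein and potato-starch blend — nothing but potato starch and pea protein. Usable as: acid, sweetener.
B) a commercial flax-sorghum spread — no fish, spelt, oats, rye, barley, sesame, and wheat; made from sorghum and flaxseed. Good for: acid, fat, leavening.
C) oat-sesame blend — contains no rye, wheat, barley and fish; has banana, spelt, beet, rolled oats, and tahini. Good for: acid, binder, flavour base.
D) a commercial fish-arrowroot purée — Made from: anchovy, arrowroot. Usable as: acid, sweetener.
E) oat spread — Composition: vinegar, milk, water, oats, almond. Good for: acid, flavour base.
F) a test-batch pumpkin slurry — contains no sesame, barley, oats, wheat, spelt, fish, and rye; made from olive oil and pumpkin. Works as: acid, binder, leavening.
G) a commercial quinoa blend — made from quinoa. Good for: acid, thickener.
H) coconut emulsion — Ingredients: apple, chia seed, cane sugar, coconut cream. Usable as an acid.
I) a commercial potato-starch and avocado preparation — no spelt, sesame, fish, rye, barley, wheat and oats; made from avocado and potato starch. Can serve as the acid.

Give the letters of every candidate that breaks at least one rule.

A: no oats, gluten-free — valid
B: all constraints satisfied — OK
C: has spelt, so not gluten-free; has rolled oats, so not oat-free (and 1 more) — out
D: has anchovy, so not fish-free — out
E: has oats, so not oat-free — no
F: all constraints satisfied — OK
G: every rule checks out — keep
H: no oats, no fish — OK
I: no fish, gluten-free — keep

C, D, E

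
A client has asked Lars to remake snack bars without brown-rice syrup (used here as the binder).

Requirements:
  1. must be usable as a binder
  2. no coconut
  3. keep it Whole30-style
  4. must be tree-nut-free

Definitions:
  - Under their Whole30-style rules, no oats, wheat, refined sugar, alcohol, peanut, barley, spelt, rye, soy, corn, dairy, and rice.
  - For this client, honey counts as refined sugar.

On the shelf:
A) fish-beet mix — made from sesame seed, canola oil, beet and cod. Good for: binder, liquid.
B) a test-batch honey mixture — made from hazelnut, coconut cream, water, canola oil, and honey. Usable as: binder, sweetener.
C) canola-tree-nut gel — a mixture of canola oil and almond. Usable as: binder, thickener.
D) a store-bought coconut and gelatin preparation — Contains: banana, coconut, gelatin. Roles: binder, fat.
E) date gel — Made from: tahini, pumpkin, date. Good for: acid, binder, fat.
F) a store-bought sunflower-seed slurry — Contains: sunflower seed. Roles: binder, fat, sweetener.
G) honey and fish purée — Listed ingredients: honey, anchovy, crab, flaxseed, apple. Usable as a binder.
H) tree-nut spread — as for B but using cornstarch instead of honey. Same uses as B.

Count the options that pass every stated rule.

A: no tree nuts, Whole30-style — valid
B: has honey, so not Whole30-style; has hazelnut, so not tree-nut-free (and 1 more) — out
C: has almond, so not tree-nut-free — no
D: has coconut, so not coconut-free — out
E: nothing on the exclusion list — valid
F: works as a binder, no coconut, Whole30-style — valid
G: has honey, so not Whole30-style — reject
H: has cornstarch, so not Whole30-style; has hazelnut, so not tree-nut-free (and 1 more) — no

3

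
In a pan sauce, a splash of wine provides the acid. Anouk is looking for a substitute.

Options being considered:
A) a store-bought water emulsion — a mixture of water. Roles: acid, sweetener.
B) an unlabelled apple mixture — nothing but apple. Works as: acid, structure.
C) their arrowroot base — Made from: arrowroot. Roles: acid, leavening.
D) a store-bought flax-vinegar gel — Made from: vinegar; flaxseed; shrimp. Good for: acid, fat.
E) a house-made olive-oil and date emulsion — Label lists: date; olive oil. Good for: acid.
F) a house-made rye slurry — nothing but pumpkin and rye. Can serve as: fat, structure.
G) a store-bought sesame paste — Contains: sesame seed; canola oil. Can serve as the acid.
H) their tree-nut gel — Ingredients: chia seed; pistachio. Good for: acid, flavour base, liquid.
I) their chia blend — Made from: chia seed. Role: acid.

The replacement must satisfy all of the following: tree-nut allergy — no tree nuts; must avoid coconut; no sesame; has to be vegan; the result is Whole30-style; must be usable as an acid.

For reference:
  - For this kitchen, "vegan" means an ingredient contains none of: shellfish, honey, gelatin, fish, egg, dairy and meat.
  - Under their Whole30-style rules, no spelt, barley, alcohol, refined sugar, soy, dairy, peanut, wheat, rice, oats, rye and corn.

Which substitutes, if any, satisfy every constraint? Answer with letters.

A: only water; none excluded — keep
B: vegan, Whole30-style — OK
C: works as an acid, no tree nuts, no sesame — valid
D: has shrimp, so not vegan — reject
E: only olive oil and date; none excluded — valid
F: not usable as an acid; has rye, so not Whole30-style — no
G: has sesame seed, so not sesame-free — reject
H: has pistachio, so not tree-nut-free — reject
I: no sesame, Whole30-style — OK

A, B, C, E, I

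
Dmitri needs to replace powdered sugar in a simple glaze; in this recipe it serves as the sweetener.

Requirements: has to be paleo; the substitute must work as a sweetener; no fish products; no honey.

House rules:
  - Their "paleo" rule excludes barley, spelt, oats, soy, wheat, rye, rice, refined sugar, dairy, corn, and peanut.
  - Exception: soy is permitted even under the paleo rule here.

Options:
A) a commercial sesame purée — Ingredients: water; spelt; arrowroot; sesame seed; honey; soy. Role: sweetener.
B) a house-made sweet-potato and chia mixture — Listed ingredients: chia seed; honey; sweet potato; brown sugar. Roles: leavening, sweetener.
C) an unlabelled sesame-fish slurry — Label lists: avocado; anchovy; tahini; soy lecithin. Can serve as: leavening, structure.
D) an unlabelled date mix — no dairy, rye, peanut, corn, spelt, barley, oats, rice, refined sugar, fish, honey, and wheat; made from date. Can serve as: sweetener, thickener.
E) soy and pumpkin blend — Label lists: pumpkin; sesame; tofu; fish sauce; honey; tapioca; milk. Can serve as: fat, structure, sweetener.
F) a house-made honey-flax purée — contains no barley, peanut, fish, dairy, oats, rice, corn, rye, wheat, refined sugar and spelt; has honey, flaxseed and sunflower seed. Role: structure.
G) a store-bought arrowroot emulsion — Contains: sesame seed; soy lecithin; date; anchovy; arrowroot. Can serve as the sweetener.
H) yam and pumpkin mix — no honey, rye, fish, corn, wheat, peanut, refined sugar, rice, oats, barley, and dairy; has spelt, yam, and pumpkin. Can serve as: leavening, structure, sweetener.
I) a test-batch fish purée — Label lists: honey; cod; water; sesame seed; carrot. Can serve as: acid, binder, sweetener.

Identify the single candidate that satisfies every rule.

A: has spelt, so not paleo; has honey, so not honey-free — reject
B: has brown sugar, so not paleo; has honey, so not honey-free — no
C: not usable as a sweetener; has anchovy, so not fish-free — out
D: every rule checks out — OK
E: has milk, so not paleo; has honey, so not honey-free (and 1 more) — reject
F: not usable as a sweetener; has honey, so not honey-free — no
G: has anchovy, so not fish-free — no
H: has spelt, so not paleo — out
I: has honey, so not honey-free; has cod, so not fish-free — no

D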